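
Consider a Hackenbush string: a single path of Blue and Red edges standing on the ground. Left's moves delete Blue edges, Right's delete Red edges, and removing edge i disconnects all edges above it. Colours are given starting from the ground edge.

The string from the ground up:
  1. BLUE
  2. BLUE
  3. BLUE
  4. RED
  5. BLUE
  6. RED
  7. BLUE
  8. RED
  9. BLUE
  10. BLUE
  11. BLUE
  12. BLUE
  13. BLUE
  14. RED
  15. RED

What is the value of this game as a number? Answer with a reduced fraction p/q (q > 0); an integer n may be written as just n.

11001/4096

Prefix values for BLUE BLUE BLUE RED BLUE RED BLUE RED BLUE BLUE BLUE BLUE BLUE RED RED via {L|R} + simplicity:
B: Left { 0 }, Right { · } → simplest 1
BB: Left { 0 1 }, Right { · } → simplest 2
BBB: Left { 0 1 2 }, Right { · } → simplest 3
BBBR: Left { 0 1 2 }, Right { 3 } → simplest 5/2
BBBRB: Left { 0 1 2 5/2 }, Right { 3 } → simplest 11/4
BBBRBR: Left { 0 1 2 5/2 }, Right { 11/4 3 } → simplest 21/8
BBBRBRB: Left { 0 1 2 5/2 21/8 }, Right { 11/4 3 } → simplest 43/16
BBBRBRBR: Left { 0 1 2 5/2 21/8 }, Right { 43/16 11/4 3 } → simplest 85/32
BBBRBRBRB: Left { 0 1 2 5/2 21/8 85/32 }, Right { 43/16 11/4 3 } → simplest 171/64
BBBRBRBRBB: Left { 0 1 2 5/2 21/8 85/32 171/64 }, Right { 43/16 11/4 3 } → simplest 343/128
BBBRBRBRBBB: Left { 0 1 2 5/2 21/8 85/32 171/64 343/128 }, Right { 43/16 11/4 3 } → simplest 687/256
BBBRBRBRBBBB: Left { 0 1 2 5/2 21/8 85/32 171/64 343/128 687/256 }, Right { 43/16 11/4 3 } → simplest 1375/512
BBBRBRBRBBBBB: Left { 0 1 2 5/2 21/8 85/32 171/64 343/128 687/256 1375/512 }, Right { 43/16 11/4 3 } → simplest 2751/1024
BBBRBRBRBBBBBR: Left { 0 1 2 5/2 21/8 85/32 171/64 343/128 687/256 1375/512 }, Right { 2751/1024 43/16 11/4 3 } → simplest 5501/2048
BBBRBRBRBBBBBRR: Left { 0 1 2 5/2 21/8 85/32 171/64 343/128 687/256 1375/512 }, Right { 5501/2048 2751/1024 43/16 11/4 3 } → simplest 11001/4096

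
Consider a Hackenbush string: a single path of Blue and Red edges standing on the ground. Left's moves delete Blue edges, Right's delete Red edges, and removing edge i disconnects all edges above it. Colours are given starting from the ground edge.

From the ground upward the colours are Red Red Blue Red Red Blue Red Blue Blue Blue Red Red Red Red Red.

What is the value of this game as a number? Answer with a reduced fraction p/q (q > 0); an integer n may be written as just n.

Recurse on prefixes of the 15-edge string Red Red Blue Red Red Blue Red Blue Blue Blue Red Red Red Red Red:
1 of 15 · R · max L −∞ · min R 0 → -1
2 of 15 · RR · max L −∞ · min R -1 → -2
3 of 15 · RRB · max L -2 · min R -1 → -3/2
4 of 15 · RRBR · max L -2 · min R -3/2 → -7/4
5 of 15 · RRBRR · max L -2 · min R -7/4 → -15/8
6 of 15 · RRBRRB · max L -15/8 · min R -7/4 → -29/16
7 of 15 · RRBRRBR · max L -15/8 · min R -29/16 → -59/32
8 of 15 · RRBRRBRB · max L -59/32 · min R -29/16 → -117/64
9 of 15 · RRBRRBRBB · max L -117/64 · min R -29/16 → -233/128
10 of 15 · RRBRRBRBBB · max L -233/128 · min R -29/16 → -465/256
11 of 15 · RRBRRBRBBBR · max L -233/128 · min R -465/256 → -931/512
12 of 15 · RRBRRBRBBBRR · max L -233/128 · min R -931/512 → -1863/1024
13 of 15 · RRBRRBRBBBRRR · max L -233/128 · min R -1863/1024 → -3727/2048
14 of 15 · RRBRRBRBBBRRRR · max L -233/128 · min R -3727/2048 → -7455/4096
15 of 15 · RRBRRBRBBBRRRRR · max L -233/128 · min R -7455/4096 → -14911/8192

-14911/8192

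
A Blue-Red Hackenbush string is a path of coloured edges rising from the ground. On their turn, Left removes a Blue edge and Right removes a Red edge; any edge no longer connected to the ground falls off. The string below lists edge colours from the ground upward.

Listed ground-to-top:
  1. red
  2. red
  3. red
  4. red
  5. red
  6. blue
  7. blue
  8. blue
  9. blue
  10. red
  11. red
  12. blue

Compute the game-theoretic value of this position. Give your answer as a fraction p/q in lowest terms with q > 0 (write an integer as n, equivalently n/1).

-525/128

value_1 [r]  L=[(no moves)]  R=[0]  => -1
value_2 [rr]  L=[(no moves)]  R=[-1, 0]  => -2
value_3 [rrr]  L=[(no moves)]  R=[-2, -1, 0]  => -3
value_4 [rrrr]  L=[(no moves)]  R=[-3, -2, -1, 0]  => -4
value_5 [rrrrr]  L=[(no moves)]  R=[-4, -3, -2, -1, 0]  => -5
value_6 [rrrrrb]  L=[-5]  R=[-4, -3, -2, -1, 0]  => -9/2
value_7 [rrrrrbb]  L=[-5, -9/2]  R=[-4, -3, -2, -1, 0]  => -17/4
value_8 [rrrrrbbb]  L=[-5, -9/2, -17/4]  R=[-4, -3, -2, -1, 0]  => -33/8
value_9 [rrrrrbbbb]  L=[-5, -9/2, -17/4, -33/8]  R=[-4, -3, -2, -1, 0]  => -65/16
value_10 [rrrrrbbbbr]  L=[-5, -9/2, -17/4, -33/8]  R=[-65/16, -4, -3, -2, -1, 0]  => -131/32
value_11 [rrrrrbbbbrr]  L=[-5, -9/2, -17/4, -33/8]  R=[-131/32, -65/16, -4, -3, -2, -1, 0]  => -263/64
value_12 [rrrrrbbbbrrb]  L=[-5, -9/2, -17/4, -33/8, -263/64]  R=[-131/32, -65/16, -4, -3, -2, -1, 0]  => -525/128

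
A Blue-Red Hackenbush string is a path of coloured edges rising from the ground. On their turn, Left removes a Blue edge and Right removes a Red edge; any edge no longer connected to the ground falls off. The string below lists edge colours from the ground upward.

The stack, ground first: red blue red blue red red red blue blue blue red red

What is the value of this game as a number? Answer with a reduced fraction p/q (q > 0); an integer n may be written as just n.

r: Left { ∅ }, Right { 0 } ⇒ simplest -1
rb: Left { -1 }, Right { 0 } ⇒ simplest -1/2
rbr: Left { -1 }, Right { -1/2, 0 } ⇒ simplest -3/4
rbrb: Left { -1, -3/4 }, Right { -1/2, 0 } ⇒ simplest -5/8
rbrbr: Left { -1, -3/4 }, Right { -5/8, -1/2, 0 } ⇒ simplest -11/16
rbrbrr: Left { -1, -3/4 }, Right { -11/16, -5/8, -1/2, 0 } ⇒ simplest -23/32
rbrbrrr: Left { -1, -3/4 }, Right { -23/32, -11/16, -5/8, -1/2, 0 } ⇒ simplest -47/64
rbrbrrrb: Left { -1, -3/4, -47/64 }, Right { -23/32, -11/16, -5/8, -1/2, 0 } ⇒ simplest -93/128
rbrbrrrbb: Left { -1, -3/4, -47/64, -93/128 }, Right { -23/32, -11/16, -5/8, -1/2, 0 } ⇒ simplest -185/256
rbrbrrrbbb: Left { -1, -3/4, -47/64, -93/128, -185/256 }, Right { -23/32, -11/16, -5/8, -1/2, 0 } ⇒ simplest -369/512
rbrbrrrbbbr: Left { -1, -3/4, -47/64, -93/128, -185/256 }, Right { -369/512, -23/32, -11/16, -5/8, -1/2, 0 } ⇒ simplest -739/1024
rbrbrrrbbbrr: Left { -1, -3/4, -47/64, -93/128, -185/256 }, Right { -739/1024, -369/512, -23/32, -11/16, -5/8, -1/2, 0 } ⇒ simplest -1479/2048

-1479/2048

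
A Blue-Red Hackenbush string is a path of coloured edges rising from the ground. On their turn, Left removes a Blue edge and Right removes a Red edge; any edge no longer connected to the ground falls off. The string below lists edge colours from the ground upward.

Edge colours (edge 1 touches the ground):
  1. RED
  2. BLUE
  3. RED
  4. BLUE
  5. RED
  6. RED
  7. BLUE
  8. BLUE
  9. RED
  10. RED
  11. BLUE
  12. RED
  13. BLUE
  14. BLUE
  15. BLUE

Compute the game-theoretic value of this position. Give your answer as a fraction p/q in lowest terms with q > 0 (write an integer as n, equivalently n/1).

Prefix values for RED BLUE RED BLUE RED RED BLUE BLUE RED RED BLUE RED BLUE BLUE BLUE via {L|R} + simplicity:
step 1: add RED to get R; options L={ none } R={ 0 } → -1
step 2: add BLUE to get RB; options L={ -1 } R={ 0 } → -1/2
step 3: add RED to get RBR; options L={ -1 } R={ -1/2,0 } → -3/4
step 4: add BLUE to get RBRB; options L={ -1,-3/4 } R={ -1/2,0 } → -5/8
step 5: add RED to get RBRBR; options L={ -1,-3/4 } R={ -5/8,-1/2,0 } → -11/16
step 6: add RED to get RBRBRR; options L={ -1,-3/4 } R={ -11/16,-5/8,-1/2,0 } → -23/32
step 7: add BLUE to get RBRBRRB; options L={ -1,-3/4,-23/32 } R={ -11/16,-5/8,-1/2,0 } → -45/64
step 8: add BLUE to get RBRBRRBB; options L={ -1,-3/4,-23/32,-45/64 } R={ -11/16,-5/8,-1/2,0 } → -89/128
step 9: add RED to get RBRBRRBBR; options L={ -1,-3/4,-23/32,-45/64 } R={ -89/128,-11/16,-5/8,-1/2,0 } → -179/256
step 10: add RED to get RBRBRRBBRR; options L={ -1,-3/4,-23/32,-45/64 } R={ -179/256,-89/128,-11/16,-5/8,-1/2,0 } → -359/512
step 11: add BLUE to get RBRBRRBBRRB; options L={ -1,-3/4,-23/32,-45/64,-359/512 } R={ -179/256,-89/128,-11/16,-5/8,-1/2,0 } → -717/1024
step 12: add RED to get RBRBRRBBRRBR; options L={ -1,-3/4,-23/32,-45/64,-359/512 } R={ -717/1024,-179/256,-89/128,-11/16,-5/8,-1/2,0 } → -1435/2048
step 13: add BLUE to get RBRBRRBBRRBRB; options L={ -1,-3/4,-23/32,-45/64,-359/512,-1435/2048 } R={ -717/1024,-179/256,-89/128,-11/16,-5/8,-1/2,0 } → -2869/4096
step 14: add BLUE to get RBRBRRBBRRBRBB; options L={ -1,-3/4,-23/32,-45/64,-359/512,-1435/2048,-2869/4096 } R={ -717/1024,-179/256,-89/128,-11/16,-5/8,-1/2,0 } → -5737/8192
step 15: add BLUE to get RBRBRRBBRRBRBBB; options L={ -1,-3/4,-23/32,-45/64,-359/512,-1435/2048,-2869/4096,-5737/8192 } R={ -717/1024,-179/256,-89/128,-11/16,-5/8,-1/2,0 } → -11473/16384

-11473/16384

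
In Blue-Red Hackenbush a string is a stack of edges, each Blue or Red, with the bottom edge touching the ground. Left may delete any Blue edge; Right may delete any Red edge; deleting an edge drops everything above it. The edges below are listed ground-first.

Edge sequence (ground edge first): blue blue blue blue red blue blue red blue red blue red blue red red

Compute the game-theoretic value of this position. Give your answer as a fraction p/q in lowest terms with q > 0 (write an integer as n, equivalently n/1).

Prefix values for blue blue blue blue red blue blue red blue red blue red blue red red via {L|R} + simplicity:
b: Left { 0 }, Right { (no moves) } — simplest 1
bb: Left { 0; 1 }, Right { (no moves) } — simplest 2
bbb: Left { 0; 1; 2 }, Right { (no moves) } — simplest 3
bbbb: Left { 0; 1; 2; 3 }, Right { (no moves) } — simplest 4
bbbbr: Left { 0; 1; 2; 3 }, Right { 4 } — simplest 7/2
bbbbrb: Left { 0; 1; 2; 3; 7/2 }, Right { 4 } — simplest 15/4
bbbbrbb: Left { 0; 1; 2; 3; 7/2; 15/4 }, Right { 4 } — simplest 31/8
bbbbrbbr: Left { 0; 1; 2; 3; 7/2; 15/4 }, Right { 31/8; 4 } — simplest 61/16
bbbbrbbrb: Left { 0; 1; 2; 3; 7/2; 15/4; 61/16 }, Right { 31/8; 4 } — simplest 123/32
bbbbrbbrbr: Left { 0; 1; 2; 3; 7/2; 15/4; 61/16 }, Right { 123/32; 31/8; 4 } — simplest 245/64
bbbbrbbrbrb: Left { 0; 1; 2; 3; 7/2; 15/4; 61/16; 245/64 }, Right { 123/32; 31/8; 4 } — simplest 491/128
bbbbrbbrbrbr: Left { 0; 1; 2; 3; 7/2; 15/4; 61/16; 245/64 }, Right { 491/128; 123/32; 31/8; 4 } — simplest 981/256
bbbbrbbrbrbrb: Left { 0; 1; 2; 3; 7/2; 15/4; 61/16; 245/64; 981/256 }, Right { 491/128; 123/32; 31/8; 4 } — simplest 1963/512
bbbbrbbrbrbrbr: Left { 0; 1; 2; 3; 7/2; 15/4; 61/16; 245/64; 981/256 }, Right { 1963/512; 491/128; 123/32; 31/8; 4 } — simplest 3925/1024
bbbbrbbrbrbrbrr: Left { 0; 1; 2; 3; 7/2; 15/4; 61/16; 245/64; 981/256 }, Right { 3925/1024; 1963/512; 491/128; 123/32; 31/8; 4 } — simplest 7849/2048

7849/2048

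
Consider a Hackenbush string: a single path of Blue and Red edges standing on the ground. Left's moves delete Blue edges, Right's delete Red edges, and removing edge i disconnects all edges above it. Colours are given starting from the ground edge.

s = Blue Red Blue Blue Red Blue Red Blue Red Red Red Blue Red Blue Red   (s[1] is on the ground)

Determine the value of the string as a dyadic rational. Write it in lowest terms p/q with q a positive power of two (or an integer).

13589/16384

Recurse on prefixes of the 15-edge string Blue Red Blue Blue Red Blue Red Blue Red Red Red Blue Red Blue Red:
G(B) = { 0 |  } => 1
G(BR) = { 0 | 1 } => 1/2
G(BRB) = { 0; 1/2 | 1 } => 3/4
G(BRBB) = { 0; 1/2; 3/4 | 1 } => 7/8
G(BRBBR) = { 0; 1/2; 3/4 | 7/8; 1 } => 13/16
G(BRBBRB) = { 0; 1/2; 3/4; 13/16 | 7/8; 1 } => 27/32
G(BRBBRBR) = { 0; 1/2; 3/4; 13/16 | 27/32; 7/8; 1 } => 53/64
G(BRBBRBRB) = { 0; 1/2; 3/4; 13/16; 53/64 | 27/32; 7/8; 1 } => 107/128
G(BRBBRBRBR) = { 0; 1/2; 3/4; 13/16; 53/64 | 107/128; 27/32; 7/8; 1 } => 213/256
G(BRBBRBRBRR) = { 0; 1/2; 3/4; 13/16; 53/64 | 213/256; 107/128; 27/32; 7/8; 1 } => 425/512
G(BRBBRBRBRRR) = { 0; 1/2; 3/4; 13/16; 53/64 | 425/512; 213/256; 107/128; 27/32; 7/8; 1 } => 849/1024
G(BRBBRBRBRRRB) = { 0; 1/2; 3/4; 13/16; 53/64; 849/1024 | 425/512; 213/256; 107/128; 27/32; 7/8; 1 } => 1699/2048
G(BRBBRBRBRRRBR) = { 0; 1/2; 3/4; 13/16; 53/64; 849/1024 | 1699/2048; 425/512; 213/256; 107/128; 27/32; 7/8; 1 } => 3397/4096
G(BRBBRBRBRRRBRB) = { 0; 1/2; 3/4; 13/16; 53/64; 849/1024; 3397/4096 | 1699/2048; 425/512; 213/256; 107/128; 27/32; 7/8; 1 } => 6795/8192
G(BRBBRBRBRRRBRBR) = { 0; 1/2; 3/4; 13/16; 53/64; 849/1024; 3397/4096 | 6795/8192; 1699/2048; 425/512; 213/256; 107/128; 27/32; 7/8; 1 } => 13589/16384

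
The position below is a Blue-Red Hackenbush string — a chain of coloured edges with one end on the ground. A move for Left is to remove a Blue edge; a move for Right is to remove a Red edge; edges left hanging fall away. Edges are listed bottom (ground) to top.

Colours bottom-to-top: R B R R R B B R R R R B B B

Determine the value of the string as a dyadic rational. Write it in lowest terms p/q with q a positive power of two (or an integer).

-7409/8192

Prefix values for R B R R R B B R R R R B B B via {L|R} + simplicity:
edge 1 of 14 (R): { · | 0 } = -1
edge 2 of 14 (B): { -1 | 0 } = -1/2
edge 3 of 14 (R): { -1 | -1/2,0 } = -3/4
edge 4 of 14 (R): { -1 | -3/4,-1/2,0 } = -7/8
edge 5 of 14 (R): { -1 | -7/8,-3/4,-1/2,0 } = -15/16
edge 6 of 14 (B): { -1,-15/16 | -7/8,-3/4,-1/2,0 } = -29/32
edge 7 of 14 (B): { -1,-15/16,-29/32 | -7/8,-3/4,-1/2,0 } = -57/64
edge 8 of 14 (R): { -1,-15/16,-29/32 | -57/64,-7/8,-3/4,-1/2,0 } = -115/128
edge 9 of 14 (R): { -1,-15/16,-29/32 | -115/128,-57/64,-7/8,-3/4,-1/2,0 } = -231/256
edge 10 of 14 (R): { -1,-15/16,-29/32 | -231/256,-115/128,-57/64,-7/8,-3/4,-1/2,0 } = -463/512
edge 11 of 14 (R): { -1,-15/16,-29/32 | -463/512,-231/256,-115/128,-57/64,-7/8,-3/4,-1/2,0 } = -927/1024
edge 12 of 14 (B): { -1,-15/16,-29/32,-927/1024 | -463/512,-231/256,-115/128,-57/64,-7/8,-3/4,-1/2,0 } = -1853/2048
edge 13 of 14 (B): { -1,-15/16,-29/32,-927/1024,-1853/2048 | -463/512,-231/256,-115/128,-57/64,-7/8,-3/4,-1/2,0 } = -3705/4096
edge 14 of 14 (B): { -1,-15/16,-29/32,-927/1024,-1853/2048,-3705/4096 | -463/512,-231/256,-115/128,-57/64,-7/8,-3/4,-1/2,0 } = -7409/8192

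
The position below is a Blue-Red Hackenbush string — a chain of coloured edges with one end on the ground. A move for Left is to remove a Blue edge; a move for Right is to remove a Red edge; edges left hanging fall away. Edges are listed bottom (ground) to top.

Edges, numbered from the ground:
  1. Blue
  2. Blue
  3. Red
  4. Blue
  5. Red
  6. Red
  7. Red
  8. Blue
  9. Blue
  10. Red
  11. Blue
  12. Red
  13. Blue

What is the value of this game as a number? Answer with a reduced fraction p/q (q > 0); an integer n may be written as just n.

Recurse on prefixes of the 13-edge string Blue Blue Red Blue Red Red Red Blue Blue Red Blue Red Blue:
val(B) = { 0 |  } so 1
val(BB) = { 0 1 |  } so 2
val(BBR) = { 0 1 | 2 } so 3/2
val(BBRB) = { 0 1 3/2 | 2 } so 7/4
val(BBRBR) = { 0 1 3/2 | 7/4 2 } so 13/8
val(BBRBRR) = { 0 1 3/2 | 13/8 7/4 2 } so 25/16
val(BBRBRRR) = { 0 1 3/2 | 25/16 13/8 7/4 2 } so 49/32
val(BBRBRRRB) = { 0 1 3/2 49/32 | 25/16 13/8 7/4 2 } so 99/64
val(BBRBRRRBB) = { 0 1 3/2 49/32 99/64 | 25/16 13/8 7/4 2 } so 199/128
val(BBRBRRRBBR) = { 0 1 3/2 49/32 99/64 | 199/128 25/16 13/8 7/4 2 } so 397/256
val(BBRBRRRBBRB) = { 0 1 3/2 49/32 99/64 397/256 | 199/128 25/16 13/8 7/4 2 } so 795/512
val(BBRBRRRBBRBR) = { 0 1 3/2 49/32 99/64 397/256 | 795/512 199/128 25/16 13/8 7/4 2 } so 1589/1024
val(BBRBRRRBBRBRB) = { 0 1 3/2 49/32 99/64 397/256 1589/1024 | 795/512 199/128 25/16 13/8 7/4 2 } so 3179/2048

3179/2048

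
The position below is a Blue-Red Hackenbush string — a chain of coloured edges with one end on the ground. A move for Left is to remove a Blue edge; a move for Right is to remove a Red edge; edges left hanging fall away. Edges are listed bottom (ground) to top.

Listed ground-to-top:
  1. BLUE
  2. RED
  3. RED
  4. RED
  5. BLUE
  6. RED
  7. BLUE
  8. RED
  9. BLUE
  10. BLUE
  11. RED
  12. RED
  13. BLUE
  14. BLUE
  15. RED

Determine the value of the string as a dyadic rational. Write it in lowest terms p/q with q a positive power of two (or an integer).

2765/16384

Build v(s[:k]) for k = 1..15, string s = BLUE RED RED RED BLUE RED BLUE RED BLUE BLUE RED RED BLUE BLUE RED.
v_1 [B]  L=[0]  R=[·]  -> 1
v_2 [BR]  L=[0]  R=[1]  -> 1/2
v_3 [BRR]  L=[0]  R=[1/2, 1]  -> 1/4
v_4 [BRRR]  L=[0]  R=[1/4, 1/2, 1]  -> 1/8
v_5 [BRRRB]  L=[0, 1/8]  R=[1/4, 1/2, 1]  -> 3/16
v_6 [BRRRBR]  L=[0, 1/8]  R=[3/16, 1/4, 1/2, 1]  -> 5/32
v_7 [BRRRBRB]  L=[0, 1/8, 5/32]  R=[3/16, 1/4, 1/2, 1]  -> 11/64
v_8 [BRRRBRBR]  L=[0, 1/8, 5/32]  R=[11/64, 3/16, 1/4, 1/2, 1]  -> 21/128
v_9 [BRRRBRBRB]  L=[0, 1/8, 5/32, 21/128]  R=[11/64, 3/16, 1/4, 1/2, 1]  -> 43/256
v_10 [BRRRBRBRBB]  L=[0, 1/8, 5/32, 21/128, 43/256]  R=[11/64, 3/16, 1/4, 1/2, 1]  -> 87/512
v_11 [BRRRBRBRBBR]  L=[0, 1/8, 5/32, 21/128, 43/256]  R=[87/512, 11/64, 3/16, 1/4, 1/2, 1]  -> 173/1024
v_12 [BRRRBRBRBBRR]  L=[0, 1/8, 5/32, 21/128, 43/256]  R=[173/1024, 87/512, 11/64, 3/16, 1/4, 1/2, 1]  -> 345/2048
v_13 [BRRRBRBRBBRRB]  L=[0, 1/8, 5/32, 21/128, 43/256, 345/2048]  R=[173/1024, 87/512, 11/64, 3/16, 1/4, 1/2, 1]  -> 691/4096
v_14 [BRRRBRBRBBRRBB]  L=[0, 1/8, 5/32, 21/128, 43/256, 345/2048, 691/4096]  R=[173/1024, 87/512, 11/64, 3/16, 1/4, 1/2, 1]  -> 1383/8192
v_15 [BRRRBRBRBBRRBBR]  L=[0, 1/8, 5/32, 21/128, 43/256, 345/2048, 691/4096]  R=[1383/8192, 173/1024, 87/512, 11/64, 3/16, 1/4, 1/2, 1]  -> 2765/16384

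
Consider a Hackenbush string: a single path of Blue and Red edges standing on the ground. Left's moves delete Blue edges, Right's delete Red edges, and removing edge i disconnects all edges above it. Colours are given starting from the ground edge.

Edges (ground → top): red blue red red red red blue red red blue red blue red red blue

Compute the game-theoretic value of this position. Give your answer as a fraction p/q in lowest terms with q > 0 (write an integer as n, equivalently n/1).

Build G(s[:k]) for k = 1..15, string s = red blue red red red red blue red red blue red blue red red blue.
G_1 [r]  L=[∅]  R=[0]  ⇒ -1
G_2 [rb]  L=[-1]  R=[0]  ⇒ -1/2
G_3 [rbr]  L=[-1]  R=[-1/2, 0]  ⇒ -3/4
G_4 [rbrr]  L=[-1]  R=[-3/4, -1/2, 0]  ⇒ -7/8
G_5 [rbrrr]  L=[-1]  R=[-7/8, -3/4, -1/2, 0]  ⇒ -15/16
G_6 [rbrrrr]  L=[-1]  R=[-15/16, -7/8, -3/4, -1/2, 0]  ⇒ -31/32
G_7 [rbrrrrb]  L=[-1, -31/32]  R=[-15/16, -7/8, -3/4, -1/2, 0]  ⇒ -61/64
G_8 [rbrrrrbr]  L=[-1, -31/32]  R=[-61/64, -15/16, -7/8, -3/4, -1/2, 0]  ⇒ -123/128
G_9 [rbrrrrbrr]  L=[-1, -31/32]  R=[-123/128, -61/64, -15/16, -7/8, -3/4, -1/2, 0]  ⇒ -247/256
G_10 [rbrrrrbrrb]  L=[-1, -31/32, -247/256]  R=[-123/128, -61/64, -15/16, -7/8, -3/4, -1/2, 0]  ⇒ -493/512
G_11 [rbrrrrbrrbr]  L=[-1, -31/32, -247/256]  R=[-493/512, -123/128, -61/64, -15/16, -7/8, -3/4, -1/2, 0]  ⇒ -987/1024
G_12 [rbrrrrbrrbrb]  L=[-1, -31/32, -247/256, -987/1024]  R=[-493/512, -123/128, -61/64, -15/16, -7/8, -3/4, -1/2, 0]  ⇒ -1973/2048
G_13 [rbrrrrbrrbrbr]  L=[-1, -31/32, -247/256, -987/1024]  R=[-1973/2048, -493/512, -123/128, -61/64, -15/16, -7/8, -3/4, -1/2, 0]  ⇒ -3947/4096
G_14 [rbrrrrbrrbrbrr]  L=[-1, -31/32, -247/256, -987/1024]  R=[-3947/4096, -1973/2048, -493/512, -123/128, -61/64, -15/16, -7/8, -3/4, -1/2, 0]  ⇒ -7895/8192
G_15 [rbrrrrbrrbrbrrb]  L=[-1, -31/32, -247/256, -987/1024, -7895/8192]  R=[-3947/4096, -1973/2048, -493/512, -123/128, -61/64, -15/16, -7/8, -3/4, -1/2, 0]  ⇒ -15789/16384

-15789/16384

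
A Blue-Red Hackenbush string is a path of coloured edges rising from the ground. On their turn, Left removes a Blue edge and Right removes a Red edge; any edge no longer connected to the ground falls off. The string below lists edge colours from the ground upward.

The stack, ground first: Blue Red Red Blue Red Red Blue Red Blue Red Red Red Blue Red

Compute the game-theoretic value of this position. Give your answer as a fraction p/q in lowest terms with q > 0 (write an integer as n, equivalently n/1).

Prefix values for Blue Red Red Blue Red Red Blue Red Blue Red Red Red Blue Red via {L|R} + simplicity:
edge 1 of 14 (Blue): { 0 | — } gives 1
edge 2 of 14 (Red): { 0 | 1 } gives 1/2
edge 3 of 14 (Red): { 0 | 1/2 1 } gives 1/4
edge 4 of 14 (Blue): { 0 1/4 | 1/2 1 } gives 3/8
edge 5 of 14 (Red): { 0 1/4 | 3/8 1/2 1 } gives 5/16
edge 6 of 14 (Red): { 0 1/4 | 5/16 3/8 1/2 1 } gives 9/32
edge 7 of 14 (Blue): { 0 1/4 9/32 | 5/16 3/8 1/2 1 } gives 19/64
edge 8 of 14 (Red): { 0 1/4 9/32 | 19/64 5/16 3/8 1/2 1 } gives 37/128
edge 9 of 14 (Blue): { 0 1/4 9/32 37/128 | 19/64 5/16 3/8 1/2 1 } gives 75/256
edge 10 of 14 (Red): { 0 1/4 9/32 37/128 | 75/256 19/64 5/16 3/8 1/2 1 } gives 149/512
edge 11 of 14 (Red): { 0 1/4 9/32 37/128 | 149/512 75/256 19/64 5/16 3/8 1/2 1 } gives 297/1024
edge 12 of 14 (Red): { 0 1/4 9/32 37/128 | 297/1024 149/512 75/256 19/64 5/16 3/8 1/2 1 } gives 593/2048
edge 13 of 14 (Blue): { 0 1/4 9/32 37/128 593/2048 | 297/1024 149/512 75/256 19/64 5/16 3/8 1/2 1 } gives 1187/4096
edge 14 of 14 (Red): { 0 1/4 9/32 37/128 593/2048 | 1187/4096 297/1024 149/512 75/256 19/64 5/16 3/8 1/2 1 } gives 2373/8192

2373/8192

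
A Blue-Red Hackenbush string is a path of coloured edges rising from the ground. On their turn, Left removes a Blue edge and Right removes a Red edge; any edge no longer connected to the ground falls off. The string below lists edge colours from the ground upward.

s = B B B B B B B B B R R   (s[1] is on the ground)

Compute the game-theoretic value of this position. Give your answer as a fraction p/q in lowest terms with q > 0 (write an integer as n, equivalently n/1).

Build value(s[:k]) for k = 1..11, string s = B B B B B B B B B R R.
step 1: add B to get B; options L={ 0 } R={ — } so 1
step 2: add B to get BB; options L={ 0 1 } R={ — } so 2
step 3: add B to get BBB; options L={ 0 1 2 } R={ — } so 3
step 4: add B to get BBBB; options L={ 0 1 2 3 } R={ — } so 4
step 5: add B to get BBBBB; options L={ 0 1 2 3 4 } R={ — } so 5
step 6: add B to get BBBBBB; options L={ 0 1 2 3 4 5 } R={ — } so 6
step 7: add B to get BBBBBBB; options L={ 0 1 2 3 4 5 6 } R={ — } so 7
step 8: add B to get BBBBBBBB; options L={ 0 1 2 3 4 5 6 7 } R={ — } so 8
step 9: add B to get BBBBBBBBB; options L={ 0 1 2 3 4 5 6 7 8 } R={ — } so 9
step 10: add R to get BBBBBBBBBR; options L={ 0 1 2 3 4 5 6 7 8 } R={ 9 } so 17/2
step 11: add R to get BBBBBBBBBRR; options L={ 0 1 2 3 4 5 6 7 8 } R={ 17/2 9 } so 33/4

33/4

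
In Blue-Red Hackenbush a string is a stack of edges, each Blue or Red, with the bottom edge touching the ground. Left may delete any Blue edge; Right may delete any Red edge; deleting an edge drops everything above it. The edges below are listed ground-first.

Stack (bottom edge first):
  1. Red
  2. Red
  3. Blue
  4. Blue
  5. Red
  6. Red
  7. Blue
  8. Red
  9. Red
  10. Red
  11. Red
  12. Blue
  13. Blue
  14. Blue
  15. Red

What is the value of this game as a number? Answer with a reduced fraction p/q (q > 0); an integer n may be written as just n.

-11747/8192

Prefix values for Red Red Blue Blue Red Red Blue Red Red Red Red Blue Blue Blue Red via {L|R} + simplicity:
R: Left { (no moves) }, Right { 0 } = simplest -1
RR: Left { (no moves) }, Right { -1,0 } = simplest -2
RRB: Left { -2 }, Right { -1,0 } = simplest -3/2
RRBB: Left { -2,-3/2 }, Right { -1,0 } = simplest -5/4
RRBBR: Left { -2,-3/2 }, Right { -5/4,-1,0 } = simplest -11/8
RRBBRR: Left { -2,-3/2 }, Right { -11/8,-5/4,-1,0 } = simplest -23/16
RRBBRRB: Left { -2,-3/2,-23/16 }, Right { -11/8,-5/4,-1,0 } = simplest -45/32
RRBBRRBR: Left { -2,-3/2,-23/16 }, Right { -45/32,-11/8,-5/4,-1,0 } = simplest -91/64
RRBBRRBRR: Left { -2,-3/2,-23/16 }, Right { -91/64,-45/32,-11/8,-5/4,-1,0 } = simplest -183/128
RRBBRRBRRR: Left { -2,-3/2,-23/16 }, Right { -183/128,-91/64,-45/32,-11/8,-5/4,-1,0 } = simplest -367/256
RRBBRRBRRRR: Left { -2,-3/2,-23/16 }, Right { -367/256,-183/128,-91/64,-45/32,-11/8,-5/4,-1,0 } = simplest -735/512
RRBBRRBRRRRB: Left { -2,-3/2,-23/16,-735/512 }, Right { -367/256,-183/128,-91/64,-45/32,-11/8,-5/4,-1,0 } = simplest -1469/1024
RRBBRRBRRRRBB: Left { -2,-3/2,-23/16,-735/512,-1469/1024 }, Right { -367/256,-183/128,-91/64,-45/32,-11/8,-5/4,-1,0 } = simplest -2937/2048
RRBBRRBRRRRBBB: Left { -2,-3/2,-23/16,-735/512,-1469/1024,-2937/2048 }, Right { -367/256,-183/128,-91/64,-45/32,-11/8,-5/4,-1,0 } = simplest -5873/4096
RRBBRRBRRRRBBBR: Left { -2,-3/2,-23/16,-735/512,-1469/1024,-2937/2048 }, Right { -5873/4096,-367/256,-183/128,-91/64,-45/32,-11/8,-5/4,-1,0 } = simplest -11747/8192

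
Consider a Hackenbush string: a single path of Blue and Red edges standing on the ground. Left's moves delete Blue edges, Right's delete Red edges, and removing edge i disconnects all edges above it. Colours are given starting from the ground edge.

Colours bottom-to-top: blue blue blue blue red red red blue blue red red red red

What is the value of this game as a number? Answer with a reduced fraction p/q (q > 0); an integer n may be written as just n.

1633/512

Recurse on prefixes of the 13-edge string blue blue blue blue red red red blue blue red red red red:
val(b) = { 0 | · } → 1
val(bb) = { 0,1 | · } → 2
val(bbb) = { 0,1,2 | · } → 3
val(bbbb) = { 0,1,2,3 | · } → 4
val(bbbbr) = { 0,1,2,3 | 4 } → 7/2
val(bbbbrr) = { 0,1,2,3 | 7/2,4 } → 13/4
val(bbbbrrr) = { 0,1,2,3 | 13/4,7/2,4 } → 25/8
val(bbbbrrrb) = { 0,1,2,3,25/8 | 13/4,7/2,4 } → 51/16
val(bbbbrrrbb) = { 0,1,2,3,25/8,51/16 | 13/4,7/2,4 } → 103/32
val(bbbbrrrbbr) = { 0,1,2,3,25/8,51/16 | 103/32,13/4,7/2,4 } → 205/64
val(bbbbrrrbbrr) = { 0,1,2,3,25/8,51/16 | 205/64,103/32,13/4,7/2,4 } → 409/128
val(bbbbrrrbbrrr) = { 0,1,2,3,25/8,51/16 | 409/128,205/64,103/32,13/4,7/2,4 } → 817/256
val(bbbbrrrbbrrrr) = { 0,1,2,3,25/8,51/16 | 817/256,409/128,205/64,103/32,13/4,7/2,4 } → 1633/512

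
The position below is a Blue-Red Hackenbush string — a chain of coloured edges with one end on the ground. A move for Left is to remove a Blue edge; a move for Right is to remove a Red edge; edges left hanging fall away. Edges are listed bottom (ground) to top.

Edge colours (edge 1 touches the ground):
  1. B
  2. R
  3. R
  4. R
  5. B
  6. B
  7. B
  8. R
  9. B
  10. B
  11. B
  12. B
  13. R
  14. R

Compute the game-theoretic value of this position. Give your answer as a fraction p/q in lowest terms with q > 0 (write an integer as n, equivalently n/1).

Recurse on prefixes of the 14-edge string B R R R B B B R B B B B R R:
edge 1 of 14 (B): { 0 | · } gives 1
edge 2 of 14 (R): { 0 | 1 } gives 1/2
edge 3 of 14 (R): { 0 | 1/2,1 } gives 1/4
edge 4 of 14 (R): { 0 | 1/4,1/2,1 } gives 1/8
edge 5 of 14 (B): { 0,1/8 | 1/4,1/2,1 } gives 3/16
edge 6 of 14 (B): { 0,1/8,3/16 | 1/4,1/2,1 } gives 7/32
edge 7 of 14 (B): { 0,1/8,3/16,7/32 | 1/4,1/2,1 } gives 15/64
edge 8 of 14 (R): { 0,1/8,3/16,7/32 | 15/64,1/4,1/2,1 } gives 29/128
edge 9 of 14 (B): { 0,1/8,3/16,7/32,29/128 | 15/64,1/4,1/2,1 } gives 59/256
edge 10 of 14 (B): { 0,1/8,3/16,7/32,29/128,59/256 | 15/64,1/4,1/2,1 } gives 119/512
edge 11 of 14 (B): { 0,1/8,3/16,7/32,29/128,59/256,119/512 | 15/64,1/4,1/2,1 } gives 239/1024
edge 12 of 14 (B): { 0,1/8,3/16,7/32,29/128,59/256,119/512,239/1024 | 15/64,1/4,1/2,1 } gives 479/2048
edge 13 of 14 (R): { 0,1/8,3/16,7/32,29/128,59/256,119/512,239/1024 | 479/2048,15/64,1/4,1/2,1 } gives 957/4096
edge 14 of 14 (R): { 0,1/8,3/16,7/32,29/128,59/256,119/512,239/1024 | 957/4096,479/2048,15/64,1/4,1/2,1 } gives 1913/8192

1913/8192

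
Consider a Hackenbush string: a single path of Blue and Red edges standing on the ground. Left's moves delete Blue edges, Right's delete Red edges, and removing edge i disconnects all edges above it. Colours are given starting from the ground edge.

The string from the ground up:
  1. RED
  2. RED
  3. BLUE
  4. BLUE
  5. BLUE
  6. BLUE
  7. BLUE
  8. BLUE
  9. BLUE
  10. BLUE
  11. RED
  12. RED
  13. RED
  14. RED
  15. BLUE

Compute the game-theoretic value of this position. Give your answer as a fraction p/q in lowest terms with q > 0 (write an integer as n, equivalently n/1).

1 of 15 · R · max L −∞ · min R 0 => -1
2 of 15 · RR · max L −∞ · min R -1 => -2
3 of 15 · RRB · max L -2 · min R -1 => -3/2
4 of 15 · RRBB · max L -3/2 · min R -1 => -5/4
5 of 15 · RRBBB · max L -5/4 · min R -1 => -9/8
6 of 15 · RRBBBB · max L -9/8 · min R -1 => -17/16
7 of 15 · RRBBBBB · max L -17/16 · min R -1 => -33/32
8 of 15 · RRBBBBBB · max L -33/32 · min R -1 => -65/64
9 of 15 · RRBBBBBBB · max L -65/64 · min R -1 => -129/128
10 of 15 · RRBBBBBBBB · max L -129/128 · min R -1 => -257/256
11 of 15 · RRBBBBBBBBR · max L -129/128 · min R -257/256 => -515/512
12 of 15 · RRBBBBBBBBRR · max L -129/128 · min R -515/512 => -1031/1024
13 of 15 · RRBBBBBBBBRRR · max L -129/128 · min R -1031/1024 => -2063/2048
14 of 15 · RRBBBBBBBBRRRR · max L -129/128 · min R -2063/2048 => -4127/4096
15 of 15 · RRBBBBBBBBRRRRB · max L -4127/4096 · min R -2063/2048 => -8253/8192

-8253/8192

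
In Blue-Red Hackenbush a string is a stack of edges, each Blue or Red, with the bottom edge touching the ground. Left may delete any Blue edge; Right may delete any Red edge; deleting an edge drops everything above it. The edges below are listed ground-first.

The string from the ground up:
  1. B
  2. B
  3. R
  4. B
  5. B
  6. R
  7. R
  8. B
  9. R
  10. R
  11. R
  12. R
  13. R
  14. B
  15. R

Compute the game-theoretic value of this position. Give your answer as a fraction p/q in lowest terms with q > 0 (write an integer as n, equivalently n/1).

Recurse on prefixes of the 15-edge string B B R B B R R B R R R R R B R:
edge 1 of 15 (B): { 0 |  } → 1
edge 2 of 15 (B): { 0, 1 |  } → 2
edge 3 of 15 (R): { 0, 1 | 2 } → 3/2
edge 4 of 15 (B): { 0, 1, 3/2 | 2 } → 7/4
edge 5 of 15 (B): { 0, 1, 3/2, 7/4 | 2 } → 15/8
edge 6 of 15 (R): { 0, 1, 3/2, 7/4 | 15/8, 2 } → 29/16
edge 7 of 15 (R): { 0, 1, 3/2, 7/4 | 29/16, 15/8, 2 } → 57/32
edge 8 of 15 (B): { 0, 1, 3/2, 7/4, 57/32 | 29/16, 15/8, 2 } → 115/64
edge 9 of 15 (R): { 0, 1, 3/2, 7/4, 57/32 | 115/64, 29/16, 15/8, 2 } → 229/128
edge 10 of 15 (R): { 0, 1, 3/2, 7/4, 57/32 | 229/128, 115/64, 29/16, 15/8, 2 } → 457/256
edge 11 of 15 (R): { 0, 1, 3/2, 7/4, 57/32 | 457/256, 229/128, 115/64, 29/16, 15/8, 2 } → 913/512
edge 12 of 15 (R): { 0, 1, 3/2, 7/4, 57/32 | 913/512, 457/256, 229/128, 115/64, 29/16, 15/8, 2 } → 1825/1024
edge 13 of 15 (R): { 0, 1, 3/2, 7/4, 57/32 | 1825/1024, 913/512, 457/256, 229/128, 115/64, 29/16, 15/8, 2 } → 3649/2048
edge 14 of 15 (B): { 0, 1, 3/2, 7/4, 57/32, 3649/2048 | 1825/1024, 913/512, 457/256, 229/128, 115/64, 29/16, 15/8, 2 } → 7299/4096
edge 15 of 15 (R): { 0, 1, 3/2, 7/4, 57/32, 3649/2048 | 7299/4096, 1825/1024, 913/512, 457/256, 229/128, 115/64, 29/16, 15/8, 2 } → 14597/8192

14597/8192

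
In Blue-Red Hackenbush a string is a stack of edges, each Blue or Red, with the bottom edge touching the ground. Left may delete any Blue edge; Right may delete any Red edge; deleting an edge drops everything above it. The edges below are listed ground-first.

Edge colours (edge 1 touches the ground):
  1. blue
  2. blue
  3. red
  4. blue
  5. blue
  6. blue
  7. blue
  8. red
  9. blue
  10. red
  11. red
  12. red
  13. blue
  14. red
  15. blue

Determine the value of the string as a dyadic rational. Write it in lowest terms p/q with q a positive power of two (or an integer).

Prefix values for blue blue red blue blue blue blue red blue red red red blue red blue via {L|R} + simplicity:
g_1 [b]  L=[0]  R=[∅]  = 1
g_2 [bb]  L=[0; 1]  R=[∅]  = 2
g_3 [bbr]  L=[0; 1]  R=[2]  = 3/2
g_4 [bbrb]  L=[0; 1; 3/2]  R=[2]  = 7/4
g_5 [bbrbb]  L=[0; 1; 3/2; 7/4]  R=[2]  = 15/8
g_6 [bbrbbb]  L=[0; 1; 3/2; 7/4; 15/8]  R=[2]  = 31/16
g_7 [bbrbbbb]  L=[0; 1; 3/2; 7/4; 15/8; 31/16]  R=[2]  = 63/32
g_8 [bbrbbbbr]  L=[0; 1; 3/2; 7/4; 15/8; 31/16]  R=[63/32; 2]  = 125/64
g_9 [bbrbbbbrb]  L=[0; 1; 3/2; 7/4; 15/8; 31/16; 125/64]  R=[63/32; 2]  = 251/128
g_10 [bbrbbbbrbr]  L=[0; 1; 3/2; 7/4; 15/8; 31/16; 125/64]  R=[251/128; 63/32; 2]  = 501/256
g_11 [bbrbbbbrbrr]  L=[0; 1; 3/2; 7/4; 15/8; 31/16; 125/64]  R=[501/256; 251/128; 63/32; 2]  = 1001/512
g_12 [bbrbbbbrbrrr]  L=[0; 1; 3/2; 7/4; 15/8; 31/16; 125/64]  R=[1001/512; 501/256; 251/128; 63/32; 2]  = 2001/1024
g_13 [bbrbbbbrbrrrb]  L=[0; 1; 3/2; 7/4; 15/8; 31/16; 125/64; 2001/1024]  R=[1001/512; 501/256; 251/128; 63/32; 2]  = 4003/2048
g_14 [bbrbbbbrbrrrbr]  L=[0; 1; 3/2; 7/4; 15/8; 31/16; 125/64; 2001/1024]  R=[4003/2048; 1001/512; 501/256; 251/128; 63/32; 2]  = 8005/4096
g_15 [bbrbbbbrbrrrbrb]  L=[0; 1; 3/2; 7/4; 15/8; 31/16; 125/64; 2001/1024; 8005/4096]  R=[4003/2048; 1001/512; 501/256; 251/128; 63/32; 2]  = 16011/8192

16011/8192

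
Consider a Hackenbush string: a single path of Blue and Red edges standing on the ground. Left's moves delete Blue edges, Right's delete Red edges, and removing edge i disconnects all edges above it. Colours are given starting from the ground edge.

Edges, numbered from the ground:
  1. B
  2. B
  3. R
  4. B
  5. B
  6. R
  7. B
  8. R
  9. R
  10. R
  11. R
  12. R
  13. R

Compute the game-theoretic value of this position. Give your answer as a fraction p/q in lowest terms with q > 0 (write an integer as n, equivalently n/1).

Build G(s[:k]) for k = 1..13, string s = B B R B B R B R R R R R R.
1 of 13 · B · max L 0 · min R +∞ -> 1
2 of 13 · BB · max L 1 · min R +∞ -> 2
3 of 13 · BBR · max L 1 · min R 2 -> 3/2
4 of 13 · BBRB · max L 3/2 · min R 2 -> 7/4
5 of 13 · BBRBB · max L 7/4 · min R 2 -> 15/8
6 of 13 · BBRBBR · max L 7/4 · min R 15/8 -> 29/16
7 of 13 · BBRBBRB · max L 29/16 · min R 15/8 -> 59/32
8 of 13 · BBRBBRBR · max L 29/16 · min R 59/32 -> 117/64
9 of 13 · BBRBBRBRR · max L 29/16 · min R 117/64 -> 233/128
10 of 13 · BBRBBRBRRR · max L 29/16 · min R 233/128 -> 465/256
11 of 13 · BBRBBRBRRRR · max L 29/16 · min R 465/256 -> 929/512
12 of 13 · BBRBBRBRRRRR · max L 29/16 · min R 929/512 -> 1857/1024
13 of 13 · BBRBBRBRRRRRR · max L 29/16 · min R 1857/1024 -> 3713/2048

3713/2048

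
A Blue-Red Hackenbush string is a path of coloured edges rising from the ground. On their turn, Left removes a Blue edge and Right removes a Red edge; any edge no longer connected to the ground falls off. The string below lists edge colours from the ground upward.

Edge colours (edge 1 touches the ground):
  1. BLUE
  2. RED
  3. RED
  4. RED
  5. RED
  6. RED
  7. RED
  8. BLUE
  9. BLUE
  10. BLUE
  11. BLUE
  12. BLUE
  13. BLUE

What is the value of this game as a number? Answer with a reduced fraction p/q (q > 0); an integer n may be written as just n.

g_1 [B]  L=[0]  R=[∅]  = 1
g_2 [BR]  L=[0]  R=[1]  = 1/2
g_3 [BRR]  L=[0]  R=[1/2; 1]  = 1/4
g_4 [BRRR]  L=[0]  R=[1/4; 1/2; 1]  = 1/8
g_5 [BRRRR]  L=[0]  R=[1/8; 1/4; 1/2; 1]  = 1/16
g_6 [BRRRRR]  L=[0]  R=[1/16; 1/8; 1/4; 1/2; 1]  = 1/32
g_7 [BRRRRRR]  L=[0]  R=[1/32; 1/16; 1/8; 1/4; 1/2; 1]  = 1/64
g_8 [BRRRRRRB]  L=[0; 1/64]  R=[1/32; 1/16; 1/8; 1/4; 1/2; 1]  = 3/128
g_9 [BRRRRRRBB]  L=[0; 1/64; 3/128]  R=[1/32; 1/16; 1/8; 1/4; 1/2; 1]  = 7/256
g_10 [BRRRRRRBBB]  L=[0; 1/64; 3/128; 7/256]  R=[1/32; 1/16; 1/8; 1/4; 1/2; 1]  = 15/512
g_11 [BRRRRRRBBBB]  L=[0; 1/64; 3/128; 7/256; 15/512]  R=[1/32; 1/16; 1/8; 1/4; 1/2; 1]  = 31/1024
g_12 [BRRRRRRBBBBB]  L=[0; 1/64; 3/128; 7/256; 15/512; 31/1024]  R=[1/32; 1/16; 1/8; 1/4; 1/2; 1]  = 63/2048
g_13 [BRRRRRRBBBBBB]  L=[0; 1/64; 3/128; 7/256; 15/512; 31/1024; 63/2048]  R=[1/32; 1/16; 1/8; 1/4; 1/2; 1]  = 127/4096

127/4096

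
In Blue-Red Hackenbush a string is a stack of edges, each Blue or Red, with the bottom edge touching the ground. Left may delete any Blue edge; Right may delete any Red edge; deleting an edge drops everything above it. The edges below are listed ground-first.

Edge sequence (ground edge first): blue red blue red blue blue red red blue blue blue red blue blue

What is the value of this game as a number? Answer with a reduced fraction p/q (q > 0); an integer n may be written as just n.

b: Left { 0 }, Right { ∅ } → simplest 1
br: Left { 0 }, Right { 1 } → simplest 1/2
brb: Left { 0; 1/2 }, Right { 1 } → simplest 3/4
brbr: Left { 0; 1/2 }, Right { 3/4; 1 } → simplest 5/8
brbrb: Left { 0; 1/2; 5/8 }, Right { 3/4; 1 } → simplest 11/16
brbrbb: Left { 0; 1/2; 5/8; 11/16 }, Right { 3/4; 1 } → simplest 23/32
brbrbbr: Left { 0; 1/2; 5/8; 11/16 }, Right { 23/32; 3/4; 1 } → simplest 45/64
brbrbbrr: Left { 0; 1/2; 5/8; 11/16 }, Right { 45/64; 23/32; 3/4; 1 } → simplest 89/128
brbrbbrrb: Left { 0; 1/2; 5/8; 11/16; 89/128 }, Right { 45/64; 23/32; 3/4; 1 } → simplest 179/256
brbrbbrrbb: Left { 0; 1/2; 5/8; 11/16; 89/128; 179/256 }, Right { 45/64; 23/32; 3/4; 1 } → simplest 359/512
brbrbbrrbbb: Left { 0; 1/2; 5/8; 11/16; 89/128; 179/256; 359/512 }, Right { 45/64; 23/32; 3/4; 1 } → simplest 719/1024
brbrbbrrbbbr: Left { 0; 1/2; 5/8; 11/16; 89/128; 179/256; 359/512 }, Right { 719/1024; 45/64; 23/32; 3/4; 1 } → simplest 1437/2048
brbrbbrrbbbrb: Left { 0; 1/2; 5/8; 11/16; 89/128; 179/256; 359/512; 1437/2048 }, Right { 719/1024; 45/64; 23/32; 3/4; 1 } → simplest 2875/4096
brbrbbrrbbbrbb: Left { 0; 1/2; 5/8; 11/16; 89/128; 179/256; 359/512; 1437/2048; 2875/4096 }, Right { 719/1024; 45/64; 23/32; 3/4; 1 } → simplest 5751/8192

5751/8192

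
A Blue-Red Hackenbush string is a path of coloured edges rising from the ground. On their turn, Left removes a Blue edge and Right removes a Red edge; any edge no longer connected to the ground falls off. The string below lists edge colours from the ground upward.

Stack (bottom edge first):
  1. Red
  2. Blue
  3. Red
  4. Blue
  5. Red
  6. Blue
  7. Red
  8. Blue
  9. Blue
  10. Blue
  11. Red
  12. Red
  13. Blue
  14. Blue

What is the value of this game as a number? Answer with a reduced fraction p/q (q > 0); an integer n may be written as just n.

-5401/8192

v_1 [R]  L=[(no moves)]  R=[0]  so -1
v_2 [RB]  L=[-1]  R=[0]  so -1/2
v_3 [RBR]  L=[-1]  R=[-1/2,0]  so -3/4
v_4 [RBRB]  L=[-1,-3/4]  R=[-1/2,0]  so -5/8
v_5 [RBRBR]  L=[-1,-3/4]  R=[-5/8,-1/2,0]  so -11/16
v_6 [RBRBRB]  L=[-1,-3/4,-11/16]  R=[-5/8,-1/2,0]  so -21/32
v_7 [RBRBRBR]  L=[-1,-3/4,-11/16]  R=[-21/32,-5/8,-1/2,0]  so -43/64
v_8 [RBRBRBRB]  L=[-1,-3/4,-11/16,-43/64]  R=[-21/32,-5/8,-1/2,0]  so -85/128
v_9 [RBRBRBRBB]  L=[-1,-3/4,-11/16,-43/64,-85/128]  R=[-21/32,-5/8,-1/2,0]  so -169/256
v_10 [RBRBRBRBBB]  L=[-1,-3/4,-11/16,-43/64,-85/128,-169/256]  R=[-21/32,-5/8,-1/2,0]  so -337/512
v_11 [RBRBRBRBBBR]  L=[-1,-3/4,-11/16,-43/64,-85/128,-169/256]  R=[-337/512,-21/32,-5/8,-1/2,0]  so -675/1024
v_12 [RBRBRBRBBBRR]  L=[-1,-3/4,-11/16,-43/64,-85/128,-169/256]  R=[-675/1024,-337/512,-21/32,-5/8,-1/2,0]  so -1351/2048
v_13 [RBRBRBRBBBRRB]  L=[-1,-3/4,-11/16,-43/64,-85/128,-169/256,-1351/2048]  R=[-675/1024,-337/512,-21/32,-5/8,-1/2,0]  so -2701/4096
v_14 [RBRBRBRBBBRRBB]  L=[-1,-3/4,-11/16,-43/64,-85/128,-169/256,-1351/2048,-2701/4096]  R=[-675/1024,-337/512,-21/32,-5/8,-1/2,0]  so -5401/8192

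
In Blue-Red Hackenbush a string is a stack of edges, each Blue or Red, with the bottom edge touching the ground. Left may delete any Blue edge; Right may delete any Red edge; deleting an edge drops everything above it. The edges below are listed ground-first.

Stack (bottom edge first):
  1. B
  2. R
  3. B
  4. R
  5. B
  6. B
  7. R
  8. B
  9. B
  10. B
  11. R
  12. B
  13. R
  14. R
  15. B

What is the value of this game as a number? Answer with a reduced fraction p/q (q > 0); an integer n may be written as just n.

11731/16384

Prefix values for B R B R B B R B B B R B R R B via {L|R} + simplicity:
B: Left { 0 }, Right { (no moves) } → simplest 1
BR: Left { 0 }, Right { 1 } → simplest 1/2
BRB: Left { 0; 1/2 }, Right { 1 } → simplest 3/4
BRBR: Left { 0; 1/2 }, Right { 3/4; 1 } → simplest 5/8
BRBRB: Left { 0; 1/2; 5/8 }, Right { 3/4; 1 } → simplest 11/16
BRBRBB: Left { 0; 1/2; 5/8; 11/16 }, Right { 3/4; 1 } → simplest 23/32
BRBRBBR: Left { 0; 1/2; 5/8; 11/16 }, Right { 23/32; 3/4; 1 } → simplest 45/64
BRBRBBRB: Left { 0; 1/2; 5/8; 11/16; 45/64 }, Right { 23/32; 3/4; 1 } → simplest 91/128
BRBRBBRBB: Left { 0; 1/2; 5/8; 11/16; 45/64; 91/128 }, Right { 23/32; 3/4; 1 } → simplest 183/256
BRBRBBRBBB: Left { 0; 1/2; 5/8; 11/16; 45/64; 91/128; 183/256 }, Right { 23/32; 3/4; 1 } → simplest 367/512
BRBRBBRBBBR: Left { 0; 1/2; 5/8; 11/16; 45/64; 91/128; 183/256 }, Right { 367/512; 23/32; 3/4; 1 } → simplest 733/1024
BRBRBBRBBBRB: Left { 0; 1/2; 5/8; 11/16; 45/64; 91/128; 183/256; 733/1024 }, Right { 367/512; 23/32; 3/4; 1 } → simplest 1467/2048
BRBRBBRBBBRBR: Left { 0; 1/2; 5/8; 11/16; 45/64; 91/128; 183/256; 733/1024 }, Right { 1467/2048; 367/512; 23/32; 3/4; 1 } → simplest 2933/4096
BRBRBBRBBBRBRR: Left { 0; 1/2; 5/8; 11/16; 45/64; 91/128; 183/256; 733/1024 }, Right { 2933/4096; 1467/2048; 367/512; 23/32; 3/4; 1 } → simplest 5865/8192
BRBRBBRBBBRBRRB: Left { 0; 1/2; 5/8; 11/16; 45/64; 91/128; 183/256; 733/1024; 5865/8192 }, Right { 2933/4096; 1467/2048; 367/512; 23/32; 3/4; 1 } → simplest 11731/16384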